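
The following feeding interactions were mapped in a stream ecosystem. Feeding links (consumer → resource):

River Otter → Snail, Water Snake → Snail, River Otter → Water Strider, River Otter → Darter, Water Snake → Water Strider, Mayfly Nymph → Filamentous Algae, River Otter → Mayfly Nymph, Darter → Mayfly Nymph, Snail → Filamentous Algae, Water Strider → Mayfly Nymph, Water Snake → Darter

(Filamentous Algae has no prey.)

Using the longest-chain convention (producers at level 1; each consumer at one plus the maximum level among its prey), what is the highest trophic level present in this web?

Producers (level 1): Filamentous Algae.
Filamentous Algae → Mayfly Nymph → Water Strider → River Otter gives River Otter level 4.
No species has a prey at level 4, so no species reaches level 5.

4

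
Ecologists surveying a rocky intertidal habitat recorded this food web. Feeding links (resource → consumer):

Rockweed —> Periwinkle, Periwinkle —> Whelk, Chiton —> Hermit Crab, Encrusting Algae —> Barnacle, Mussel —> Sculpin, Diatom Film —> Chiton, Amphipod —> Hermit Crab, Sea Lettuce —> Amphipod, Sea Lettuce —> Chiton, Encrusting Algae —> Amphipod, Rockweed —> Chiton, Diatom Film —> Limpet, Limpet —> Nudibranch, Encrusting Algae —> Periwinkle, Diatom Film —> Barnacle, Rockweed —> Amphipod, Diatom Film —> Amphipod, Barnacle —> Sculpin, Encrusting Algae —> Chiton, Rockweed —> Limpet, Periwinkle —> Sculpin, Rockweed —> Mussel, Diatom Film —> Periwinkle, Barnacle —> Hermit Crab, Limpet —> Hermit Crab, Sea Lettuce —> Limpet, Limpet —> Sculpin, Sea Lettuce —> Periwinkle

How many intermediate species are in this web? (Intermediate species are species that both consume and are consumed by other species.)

Intermediate species (has both prey and predators): Mussel, Chiton, Limpet, Amphipod, Barnacle, Periwinkle.
Count: 6.

6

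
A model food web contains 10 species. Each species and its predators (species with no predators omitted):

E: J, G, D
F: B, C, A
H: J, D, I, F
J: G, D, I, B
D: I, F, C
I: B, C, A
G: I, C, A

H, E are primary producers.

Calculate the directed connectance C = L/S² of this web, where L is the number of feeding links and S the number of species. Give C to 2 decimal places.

C = 0.23

The web has S = 10 species and L = 23 feeding links.
C = L / S² = 23 / 100 = 0.2300 ≈ 0.23.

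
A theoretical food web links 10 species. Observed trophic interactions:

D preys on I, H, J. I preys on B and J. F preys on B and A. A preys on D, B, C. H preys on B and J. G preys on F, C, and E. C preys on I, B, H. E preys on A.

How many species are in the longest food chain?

One longest chain: J → H → D → A → F → G.
It has 6 species and 5 links.

6 species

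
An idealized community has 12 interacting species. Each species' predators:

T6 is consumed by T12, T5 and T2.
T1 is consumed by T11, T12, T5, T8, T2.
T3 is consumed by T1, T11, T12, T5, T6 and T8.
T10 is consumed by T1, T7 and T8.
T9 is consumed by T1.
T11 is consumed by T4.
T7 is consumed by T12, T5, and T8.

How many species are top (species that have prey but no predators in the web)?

Top species (has prey, but nothing eats it): T2, T12, T8, T5, T4.
Count: 5.

5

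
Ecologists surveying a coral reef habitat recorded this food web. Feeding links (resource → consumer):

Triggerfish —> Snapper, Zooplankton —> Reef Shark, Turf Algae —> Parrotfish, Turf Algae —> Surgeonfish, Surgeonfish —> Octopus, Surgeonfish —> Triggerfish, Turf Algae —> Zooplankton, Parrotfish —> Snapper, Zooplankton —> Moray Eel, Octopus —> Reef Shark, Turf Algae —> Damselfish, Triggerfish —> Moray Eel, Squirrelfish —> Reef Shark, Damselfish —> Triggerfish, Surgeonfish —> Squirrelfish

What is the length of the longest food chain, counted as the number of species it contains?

One longest chain: Turf Algae → Surgeonfish → Octopus → Reef Shark.
It has 4 species and 3 links.

4 species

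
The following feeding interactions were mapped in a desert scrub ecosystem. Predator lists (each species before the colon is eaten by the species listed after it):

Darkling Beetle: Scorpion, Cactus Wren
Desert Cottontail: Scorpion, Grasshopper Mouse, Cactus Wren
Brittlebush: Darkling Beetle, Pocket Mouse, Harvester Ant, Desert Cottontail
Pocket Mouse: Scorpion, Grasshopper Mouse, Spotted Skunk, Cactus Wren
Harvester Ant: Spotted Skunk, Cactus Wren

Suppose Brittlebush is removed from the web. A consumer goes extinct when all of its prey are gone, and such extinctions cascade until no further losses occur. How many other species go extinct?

Remove Brittlebush.
Round 1: Darkling Beetle (all prey gone), Pocket Mouse (all prey gone), Harvester Ant (all prey gone), Desert Cottontail (all prey gone) → extinct.
Round 2: Scorpion (all prey gone), Grasshopper Mouse (all prey gone), Spotted Skunk (all prey gone), Cactus Wren (all prey gone) → extinct.
No further losses. Total secondary extinctions: 8.

8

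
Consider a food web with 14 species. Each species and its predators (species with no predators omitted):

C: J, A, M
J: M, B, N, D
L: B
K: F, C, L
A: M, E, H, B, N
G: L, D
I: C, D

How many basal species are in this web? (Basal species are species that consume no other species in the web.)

3

Basal species (no prey listed): I, K, G.
Count: 3.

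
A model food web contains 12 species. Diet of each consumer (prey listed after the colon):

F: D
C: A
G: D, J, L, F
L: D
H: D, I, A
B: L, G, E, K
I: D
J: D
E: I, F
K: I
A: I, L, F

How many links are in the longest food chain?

3 links

One longest chain: D → I → A → C.
It has 4 species and 3 links.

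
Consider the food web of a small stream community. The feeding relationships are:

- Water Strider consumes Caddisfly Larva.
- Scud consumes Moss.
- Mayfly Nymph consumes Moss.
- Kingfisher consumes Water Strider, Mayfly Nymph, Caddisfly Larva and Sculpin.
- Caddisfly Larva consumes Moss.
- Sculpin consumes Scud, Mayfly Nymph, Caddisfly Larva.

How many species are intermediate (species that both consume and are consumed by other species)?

Intermediate species (has both prey and predators): Mayfly Nymph, Scud, Caddisfly Larva, Water Strider, Sculpin.
Count: 5.

5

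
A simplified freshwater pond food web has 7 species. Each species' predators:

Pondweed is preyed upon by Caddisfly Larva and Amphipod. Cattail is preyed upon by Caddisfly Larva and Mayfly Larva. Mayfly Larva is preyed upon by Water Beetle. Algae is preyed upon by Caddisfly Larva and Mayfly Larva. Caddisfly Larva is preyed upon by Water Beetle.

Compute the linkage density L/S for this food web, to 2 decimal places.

L/S = 1.14

There are L = 8 links among S = 7 species.
L/S = 8/7 = 1.1429 ≈ 1.14.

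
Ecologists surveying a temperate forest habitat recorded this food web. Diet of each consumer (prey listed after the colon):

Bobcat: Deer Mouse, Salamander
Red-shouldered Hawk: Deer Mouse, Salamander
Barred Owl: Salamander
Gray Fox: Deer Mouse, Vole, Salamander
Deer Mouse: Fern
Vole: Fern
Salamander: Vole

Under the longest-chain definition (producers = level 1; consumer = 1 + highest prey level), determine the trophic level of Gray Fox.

Fern is a producer → level 1.
Vole eats Fern → level 2.
Salamander eats Vole → level 3.
Gray Fox eats Salamander (level 3); other prey at levels: Deer Mouse 2, Vole 2 → level 4.

Trophic level 4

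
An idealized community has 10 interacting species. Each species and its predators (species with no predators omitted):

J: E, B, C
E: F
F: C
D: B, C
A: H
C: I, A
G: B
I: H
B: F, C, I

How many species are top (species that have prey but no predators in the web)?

1

Top species (has prey, but nothing eats it): H.
Count: 1.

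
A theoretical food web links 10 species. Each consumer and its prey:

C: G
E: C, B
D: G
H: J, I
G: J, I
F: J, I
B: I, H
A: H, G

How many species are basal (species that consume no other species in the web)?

Basal species (no prey listed): J, I.
Count: 2.

2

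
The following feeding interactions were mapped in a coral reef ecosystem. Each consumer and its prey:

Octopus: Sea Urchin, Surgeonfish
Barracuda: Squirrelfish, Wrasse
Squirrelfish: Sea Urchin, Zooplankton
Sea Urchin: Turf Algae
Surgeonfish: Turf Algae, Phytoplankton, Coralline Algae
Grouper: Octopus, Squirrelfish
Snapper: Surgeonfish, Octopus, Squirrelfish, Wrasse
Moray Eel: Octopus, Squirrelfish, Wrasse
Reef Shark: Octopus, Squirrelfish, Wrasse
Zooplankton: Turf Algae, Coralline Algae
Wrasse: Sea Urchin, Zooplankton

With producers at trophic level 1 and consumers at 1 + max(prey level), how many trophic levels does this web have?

4

Producers (level 1): Turf Algae, Phytoplankton, Coralline Algae.
Turf Algae → Sea Urchin → Wrasse → Snapper gives Snapper level 4.
No species has a prey at level 4, so no species reaches level 5.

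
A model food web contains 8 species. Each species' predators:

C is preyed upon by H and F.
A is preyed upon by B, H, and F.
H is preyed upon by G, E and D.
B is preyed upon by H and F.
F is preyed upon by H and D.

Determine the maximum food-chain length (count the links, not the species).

One longest chain: A → B → F → H → G.
It has 5 species and 4 links.

4 links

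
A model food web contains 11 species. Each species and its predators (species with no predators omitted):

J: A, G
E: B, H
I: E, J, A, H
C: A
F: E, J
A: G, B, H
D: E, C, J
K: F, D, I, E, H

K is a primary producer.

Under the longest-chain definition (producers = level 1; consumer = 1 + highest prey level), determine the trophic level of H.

Trophic level 5

K is a producer → level 1.
D eats K → level 2.
C eats D → level 3.
A eats C (level 3); other prey at levels: I 2, J 3 → level 4.
H eats A (level 4); other prey at levels: K 1, I 2, E 3 → level 5.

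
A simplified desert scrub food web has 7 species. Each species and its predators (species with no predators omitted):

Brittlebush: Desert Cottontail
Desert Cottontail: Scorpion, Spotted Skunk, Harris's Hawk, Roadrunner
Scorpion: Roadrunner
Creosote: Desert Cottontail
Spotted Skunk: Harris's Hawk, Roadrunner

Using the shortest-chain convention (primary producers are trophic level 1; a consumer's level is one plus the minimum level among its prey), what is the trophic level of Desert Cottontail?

Creosote is a producer → level 1.
Desert Cottontail eats Creosote → level 2.

Trophic level 2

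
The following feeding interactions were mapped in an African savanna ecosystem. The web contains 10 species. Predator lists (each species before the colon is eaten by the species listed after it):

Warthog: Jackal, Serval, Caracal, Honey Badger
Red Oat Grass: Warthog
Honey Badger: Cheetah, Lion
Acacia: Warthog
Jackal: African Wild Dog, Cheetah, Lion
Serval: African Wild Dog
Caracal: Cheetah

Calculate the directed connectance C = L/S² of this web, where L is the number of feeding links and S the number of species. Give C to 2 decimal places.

The web has S = 10 species and L = 13 feeding links.
C = L / S² = 13 / 100 = 0.1300 ≈ 0.13.

C = 0.13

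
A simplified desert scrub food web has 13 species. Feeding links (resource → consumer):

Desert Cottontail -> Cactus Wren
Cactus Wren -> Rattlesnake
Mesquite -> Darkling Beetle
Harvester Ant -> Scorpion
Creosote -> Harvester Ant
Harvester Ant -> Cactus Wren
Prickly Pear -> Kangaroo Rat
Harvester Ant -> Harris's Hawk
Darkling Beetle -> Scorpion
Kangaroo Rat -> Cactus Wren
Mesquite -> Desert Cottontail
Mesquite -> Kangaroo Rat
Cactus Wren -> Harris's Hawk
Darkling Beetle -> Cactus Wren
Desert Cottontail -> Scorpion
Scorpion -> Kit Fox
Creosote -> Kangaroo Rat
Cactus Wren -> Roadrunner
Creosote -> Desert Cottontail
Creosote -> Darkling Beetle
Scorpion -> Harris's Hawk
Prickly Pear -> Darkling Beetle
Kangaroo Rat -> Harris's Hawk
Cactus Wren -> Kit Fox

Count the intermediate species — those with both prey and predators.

Intermediate species (has both prey and predators): Darkling Beetle, Kangaroo Rat, Desert Cottontail, Harvester Ant, Scorpion, Cactus Wren.
Count: 6.

6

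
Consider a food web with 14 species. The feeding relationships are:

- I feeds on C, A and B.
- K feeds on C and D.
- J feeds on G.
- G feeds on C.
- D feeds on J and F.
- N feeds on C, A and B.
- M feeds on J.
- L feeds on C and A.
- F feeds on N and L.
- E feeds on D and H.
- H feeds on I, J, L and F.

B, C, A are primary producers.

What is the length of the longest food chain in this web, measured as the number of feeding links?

4 links

One longest chain: C → G → J → D → E.
It has 5 species and 4 links.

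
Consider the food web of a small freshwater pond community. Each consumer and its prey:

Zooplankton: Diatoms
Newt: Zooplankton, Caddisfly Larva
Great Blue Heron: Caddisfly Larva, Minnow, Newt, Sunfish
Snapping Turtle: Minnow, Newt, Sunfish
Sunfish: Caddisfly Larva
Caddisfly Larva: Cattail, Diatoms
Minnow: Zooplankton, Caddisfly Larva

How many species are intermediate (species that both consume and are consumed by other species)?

5

Intermediate species (has both prey and predators): Zooplankton, Caddisfly Larva, Minnow, Newt, Sunfish.
Count: 5.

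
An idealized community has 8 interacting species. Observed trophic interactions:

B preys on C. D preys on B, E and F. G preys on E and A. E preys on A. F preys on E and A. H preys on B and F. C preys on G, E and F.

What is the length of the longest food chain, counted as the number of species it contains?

One longest chain: A → E → G → C → B → H.
It has 6 species and 5 links.

6 species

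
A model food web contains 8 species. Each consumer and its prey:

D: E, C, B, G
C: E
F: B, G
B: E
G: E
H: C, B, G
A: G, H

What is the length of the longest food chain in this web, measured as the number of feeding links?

One longest chain: E → C → H → A.
It has 4 species and 3 links.

3 links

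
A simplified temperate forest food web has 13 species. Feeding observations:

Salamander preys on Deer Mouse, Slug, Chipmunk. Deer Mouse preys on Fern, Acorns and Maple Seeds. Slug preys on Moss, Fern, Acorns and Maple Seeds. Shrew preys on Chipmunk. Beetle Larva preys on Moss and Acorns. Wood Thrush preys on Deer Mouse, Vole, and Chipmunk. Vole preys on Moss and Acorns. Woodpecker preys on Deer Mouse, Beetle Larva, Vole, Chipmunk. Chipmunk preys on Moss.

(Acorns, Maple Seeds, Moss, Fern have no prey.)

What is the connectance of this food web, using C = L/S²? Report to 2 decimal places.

The web has S = 13 species and L = 23 feeding links.
C = L / S² = 23 / 169 = 0.1361 ≈ 0.14.

C = 0.14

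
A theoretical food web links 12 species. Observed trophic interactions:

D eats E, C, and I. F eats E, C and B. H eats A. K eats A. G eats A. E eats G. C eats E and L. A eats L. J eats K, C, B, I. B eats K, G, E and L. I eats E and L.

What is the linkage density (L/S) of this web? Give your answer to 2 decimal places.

L/S = 1.92

There are L = 23 links among S = 12 species.
L/S = 23/12 = 1.9167 ≈ 1.92.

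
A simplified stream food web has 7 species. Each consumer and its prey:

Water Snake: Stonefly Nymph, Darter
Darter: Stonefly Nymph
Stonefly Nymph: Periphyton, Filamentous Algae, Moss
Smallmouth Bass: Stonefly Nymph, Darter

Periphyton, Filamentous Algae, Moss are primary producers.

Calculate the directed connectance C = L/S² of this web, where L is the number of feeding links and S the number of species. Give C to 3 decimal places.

The web has S = 7 species and L = 8 feeding links.
C = L / S² = 8 / 49 = 0.1633 ≈ 0.163.

C = 0.163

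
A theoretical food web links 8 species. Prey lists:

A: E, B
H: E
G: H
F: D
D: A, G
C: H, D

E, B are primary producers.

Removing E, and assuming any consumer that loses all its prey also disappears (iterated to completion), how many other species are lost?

Remove E.
Round 1: H (all prey gone) → extinct.
Round 2: G (all prey gone) → extinct.
No further losses. Total secondary extinctions: 2.

2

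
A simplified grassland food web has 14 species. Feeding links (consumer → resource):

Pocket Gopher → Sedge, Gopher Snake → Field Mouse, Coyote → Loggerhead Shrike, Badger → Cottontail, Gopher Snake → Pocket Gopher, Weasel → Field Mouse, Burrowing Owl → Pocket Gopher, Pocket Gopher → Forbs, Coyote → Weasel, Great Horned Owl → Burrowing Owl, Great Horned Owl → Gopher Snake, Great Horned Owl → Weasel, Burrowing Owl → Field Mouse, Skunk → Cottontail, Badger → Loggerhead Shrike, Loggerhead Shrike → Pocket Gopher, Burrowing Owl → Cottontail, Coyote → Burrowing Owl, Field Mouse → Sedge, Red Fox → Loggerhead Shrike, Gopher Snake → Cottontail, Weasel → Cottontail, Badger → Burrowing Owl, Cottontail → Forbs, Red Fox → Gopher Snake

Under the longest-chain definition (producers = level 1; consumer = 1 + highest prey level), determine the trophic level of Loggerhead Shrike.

Forbs is a producer → level 1.
Pocket Gopher eats Forbs (level 1); other prey at levels: Sedge 1 → level 2.
Loggerhead Shrike eats Pocket Gopher → level 3.

Trophic level 3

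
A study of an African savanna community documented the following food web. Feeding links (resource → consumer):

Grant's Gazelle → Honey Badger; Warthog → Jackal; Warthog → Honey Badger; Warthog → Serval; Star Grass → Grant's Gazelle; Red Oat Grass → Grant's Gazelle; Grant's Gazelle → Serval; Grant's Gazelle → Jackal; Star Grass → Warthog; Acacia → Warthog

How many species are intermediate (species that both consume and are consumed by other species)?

Intermediate species (has both prey and predators): Warthog, Grant's Gazelle.
Count: 2.

2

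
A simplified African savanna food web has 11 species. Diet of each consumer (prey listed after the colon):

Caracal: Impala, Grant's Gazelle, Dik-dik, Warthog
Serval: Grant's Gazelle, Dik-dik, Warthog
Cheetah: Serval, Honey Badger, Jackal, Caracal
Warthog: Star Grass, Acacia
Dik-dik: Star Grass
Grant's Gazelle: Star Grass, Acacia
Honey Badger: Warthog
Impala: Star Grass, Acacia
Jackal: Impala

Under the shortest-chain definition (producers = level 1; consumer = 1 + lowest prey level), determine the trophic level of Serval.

Trophic level 3

Star Grass is a producer → level 1.
Grant's Gazelle eats Star Grass → level 2.
Serval eats Grant's Gazelle → level 3.
No prey of Serval is below level 2, so 3 is the minimum.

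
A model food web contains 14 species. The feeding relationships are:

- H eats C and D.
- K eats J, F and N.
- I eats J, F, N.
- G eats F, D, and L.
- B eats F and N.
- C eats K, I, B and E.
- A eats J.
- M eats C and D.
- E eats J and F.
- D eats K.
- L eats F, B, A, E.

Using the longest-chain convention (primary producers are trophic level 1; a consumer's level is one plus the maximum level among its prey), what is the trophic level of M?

Trophic level 4

J is a producer → level 1.
K eats J (level 1); other prey at levels: F 1, N 1 → level 2.
D eats K → level 3.
M eats D (level 3); other prey at levels: C 3 → level 4.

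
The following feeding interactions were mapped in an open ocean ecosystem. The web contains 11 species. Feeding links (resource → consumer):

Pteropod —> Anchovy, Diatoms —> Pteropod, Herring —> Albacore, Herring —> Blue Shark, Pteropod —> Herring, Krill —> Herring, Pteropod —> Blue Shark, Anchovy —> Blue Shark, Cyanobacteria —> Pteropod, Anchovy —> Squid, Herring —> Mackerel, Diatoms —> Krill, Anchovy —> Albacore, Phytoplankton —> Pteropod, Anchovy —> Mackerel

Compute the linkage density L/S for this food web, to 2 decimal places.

L/S = 1.36

There are L = 15 links among S = 11 species.
L/S = 15/11 = 1.3636 ≈ 1.36.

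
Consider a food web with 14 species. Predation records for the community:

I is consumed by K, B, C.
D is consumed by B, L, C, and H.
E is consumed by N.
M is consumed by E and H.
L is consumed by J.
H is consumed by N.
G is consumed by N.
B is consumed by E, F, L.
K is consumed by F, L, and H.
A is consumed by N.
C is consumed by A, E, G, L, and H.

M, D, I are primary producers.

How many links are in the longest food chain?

3 links

One longest chain: I → K → L → J.
It has 4 species and 3 links.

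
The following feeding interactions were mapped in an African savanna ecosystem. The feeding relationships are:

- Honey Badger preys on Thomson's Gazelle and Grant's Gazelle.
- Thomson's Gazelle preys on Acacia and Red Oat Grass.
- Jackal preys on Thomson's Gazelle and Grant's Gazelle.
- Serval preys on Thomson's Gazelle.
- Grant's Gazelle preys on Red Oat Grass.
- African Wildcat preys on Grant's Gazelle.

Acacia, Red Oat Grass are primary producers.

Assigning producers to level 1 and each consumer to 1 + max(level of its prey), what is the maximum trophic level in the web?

Producers (level 1): Acacia, Red Oat Grass.
Red Oat Grass → Grant's Gazelle → African Wildcat gives African Wildcat level 3.
No species has a prey at level 3, so no species reaches level 4.

3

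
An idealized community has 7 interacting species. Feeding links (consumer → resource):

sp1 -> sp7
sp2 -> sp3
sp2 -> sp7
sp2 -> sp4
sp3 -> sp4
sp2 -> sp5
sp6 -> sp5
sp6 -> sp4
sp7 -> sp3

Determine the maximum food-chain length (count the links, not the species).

3 links

One longest chain: sp4 → sp3 → sp7 → sp2.
It has 4 species and 3 links.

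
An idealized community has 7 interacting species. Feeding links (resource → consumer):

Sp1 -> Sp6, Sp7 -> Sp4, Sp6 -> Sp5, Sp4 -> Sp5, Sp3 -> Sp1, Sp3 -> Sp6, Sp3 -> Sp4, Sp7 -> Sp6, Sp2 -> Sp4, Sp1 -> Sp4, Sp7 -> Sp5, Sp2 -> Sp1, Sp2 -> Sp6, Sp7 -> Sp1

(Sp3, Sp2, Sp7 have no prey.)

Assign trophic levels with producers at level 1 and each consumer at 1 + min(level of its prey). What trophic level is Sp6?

Sp3 is a producer → level 1.
Sp6 eats Sp3 → level 2.

Trophic level 2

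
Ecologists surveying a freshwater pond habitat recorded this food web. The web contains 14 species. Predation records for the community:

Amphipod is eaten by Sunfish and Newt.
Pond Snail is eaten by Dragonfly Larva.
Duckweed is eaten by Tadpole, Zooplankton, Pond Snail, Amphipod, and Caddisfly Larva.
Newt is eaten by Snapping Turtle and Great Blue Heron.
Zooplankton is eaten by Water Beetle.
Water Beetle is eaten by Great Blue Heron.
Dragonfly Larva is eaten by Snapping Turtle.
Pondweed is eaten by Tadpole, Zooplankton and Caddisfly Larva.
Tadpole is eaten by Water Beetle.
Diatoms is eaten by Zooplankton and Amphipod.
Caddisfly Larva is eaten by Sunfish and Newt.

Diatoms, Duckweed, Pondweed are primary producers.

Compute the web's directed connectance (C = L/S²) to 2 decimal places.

The web has S = 14 species and L = 21 feeding links.
C = L / S² = 21 / 196 = 0.1071 ≈ 0.11.

C = 0.11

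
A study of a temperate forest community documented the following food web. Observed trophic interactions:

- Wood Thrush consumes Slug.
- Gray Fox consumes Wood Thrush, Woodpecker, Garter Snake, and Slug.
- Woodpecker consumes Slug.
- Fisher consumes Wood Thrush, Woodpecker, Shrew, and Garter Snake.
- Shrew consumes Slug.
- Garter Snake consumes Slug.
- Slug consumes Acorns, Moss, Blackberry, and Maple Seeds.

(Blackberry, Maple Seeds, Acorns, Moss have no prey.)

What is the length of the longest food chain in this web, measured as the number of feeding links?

3 links

One longest chain: Blackberry → Slug → Woodpecker → Fisher.
It has 4 species and 3 links.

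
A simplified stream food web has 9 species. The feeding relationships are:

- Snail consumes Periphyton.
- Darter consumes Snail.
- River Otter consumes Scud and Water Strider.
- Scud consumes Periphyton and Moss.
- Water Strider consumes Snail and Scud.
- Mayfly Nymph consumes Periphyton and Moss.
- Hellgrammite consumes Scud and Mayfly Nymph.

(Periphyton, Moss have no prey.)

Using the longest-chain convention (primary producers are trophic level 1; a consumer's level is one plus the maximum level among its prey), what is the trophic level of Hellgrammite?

Trophic level 3

Periphyton is a producer → level 1.
Mayfly Nymph eats Periphyton (level 1); other prey at levels: Moss 1 → level 2.
Hellgrammite eats Mayfly Nymph (level 2); other prey at levels: Scud 2 → level 3.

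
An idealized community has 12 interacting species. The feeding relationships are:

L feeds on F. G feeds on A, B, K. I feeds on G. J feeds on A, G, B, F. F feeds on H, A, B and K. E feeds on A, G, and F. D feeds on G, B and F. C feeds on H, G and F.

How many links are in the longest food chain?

One longest chain: A → G → J.
It has 3 species and 2 links.

2 links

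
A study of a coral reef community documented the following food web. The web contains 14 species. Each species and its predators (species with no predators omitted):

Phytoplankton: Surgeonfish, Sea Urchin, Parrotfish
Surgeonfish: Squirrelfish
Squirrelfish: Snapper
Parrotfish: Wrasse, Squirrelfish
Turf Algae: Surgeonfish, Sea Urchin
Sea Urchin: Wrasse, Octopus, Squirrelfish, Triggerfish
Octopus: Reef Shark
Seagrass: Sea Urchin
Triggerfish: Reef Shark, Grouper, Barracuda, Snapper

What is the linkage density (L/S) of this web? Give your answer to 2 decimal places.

There are L = 19 links among S = 14 species.
L/S = 19/14 = 1.3571 ≈ 1.36.

L/S = 1.36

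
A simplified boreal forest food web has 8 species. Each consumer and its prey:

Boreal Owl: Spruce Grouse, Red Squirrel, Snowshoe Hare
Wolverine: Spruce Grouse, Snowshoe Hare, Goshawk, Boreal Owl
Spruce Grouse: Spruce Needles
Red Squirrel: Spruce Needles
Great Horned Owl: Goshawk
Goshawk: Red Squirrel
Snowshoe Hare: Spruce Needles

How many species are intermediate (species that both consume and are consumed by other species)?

Intermediate species (has both prey and predators): Spruce Grouse, Red Squirrel, Snowshoe Hare, Goshawk, Boreal Owl.
Count: 5.

5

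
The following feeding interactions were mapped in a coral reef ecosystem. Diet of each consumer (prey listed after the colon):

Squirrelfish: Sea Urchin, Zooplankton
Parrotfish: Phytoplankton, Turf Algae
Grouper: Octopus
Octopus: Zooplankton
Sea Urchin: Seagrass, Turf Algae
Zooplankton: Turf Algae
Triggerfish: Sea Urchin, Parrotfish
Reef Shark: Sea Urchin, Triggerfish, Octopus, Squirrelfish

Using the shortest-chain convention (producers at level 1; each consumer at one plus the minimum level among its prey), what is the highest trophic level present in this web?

Producers (level 1): Seagrass, Phytoplankton, Turf Algae.
Following each consumer down to its lowest-level prey: Turf Algae → Zooplankton → Octopus → Grouper (levels 1 through 4).
All prey of Grouper (Octopus 3) are at level 3 or above, so Grouper is at level 1 + 3 = 4.
Every consumer has at least one prey at level 3 or below, so none exceeds level 4.

4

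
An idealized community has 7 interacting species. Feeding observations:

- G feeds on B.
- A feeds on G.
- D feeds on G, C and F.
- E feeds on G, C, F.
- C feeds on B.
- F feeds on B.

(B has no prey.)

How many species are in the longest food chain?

3 species

One longest chain: B → G → D.
It has 3 species and 2 links.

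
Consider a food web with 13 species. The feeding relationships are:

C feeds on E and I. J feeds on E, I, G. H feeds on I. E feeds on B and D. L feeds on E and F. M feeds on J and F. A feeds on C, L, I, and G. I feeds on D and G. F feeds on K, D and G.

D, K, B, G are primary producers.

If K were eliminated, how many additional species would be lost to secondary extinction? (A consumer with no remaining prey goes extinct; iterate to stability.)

Remove K.
Every predator of it retains at least one other prey: F still has D, G.
No consumer loses all prey, so no secondary extinctions occur.

0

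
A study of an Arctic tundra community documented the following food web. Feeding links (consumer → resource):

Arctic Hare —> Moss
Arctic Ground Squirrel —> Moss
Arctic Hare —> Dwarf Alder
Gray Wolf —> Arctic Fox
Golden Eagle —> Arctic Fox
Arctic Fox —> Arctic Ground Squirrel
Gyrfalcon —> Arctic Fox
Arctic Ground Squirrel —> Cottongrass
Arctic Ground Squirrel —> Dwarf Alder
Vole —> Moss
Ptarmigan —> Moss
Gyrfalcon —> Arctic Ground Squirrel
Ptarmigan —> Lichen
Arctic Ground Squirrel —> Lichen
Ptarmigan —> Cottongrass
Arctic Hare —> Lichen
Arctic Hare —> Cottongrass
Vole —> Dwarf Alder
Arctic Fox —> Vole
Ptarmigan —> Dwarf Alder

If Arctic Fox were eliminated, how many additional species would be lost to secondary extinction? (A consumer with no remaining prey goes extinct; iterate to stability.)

Remove Arctic Fox.
Round 1: Gray Wolf (all prey gone), Golden Eagle (all prey gone) → extinct.
No further losses. Total secondary extinctions: 2.

2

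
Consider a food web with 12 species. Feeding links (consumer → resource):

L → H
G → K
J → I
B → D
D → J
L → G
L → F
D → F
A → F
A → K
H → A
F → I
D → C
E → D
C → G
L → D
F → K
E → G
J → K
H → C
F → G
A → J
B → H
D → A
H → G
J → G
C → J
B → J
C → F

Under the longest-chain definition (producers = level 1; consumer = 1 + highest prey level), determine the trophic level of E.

K is a producer → level 1.
G eats K → level 2.
F eats G (level 2); other prey at levels: K 1, I 1 → level 3.
C eats F (level 3); other prey at levels: G 2, J 3 → level 4.
D eats C (level 4); other prey at levels: F 3, J 3, A 4 → level 5.
E eats D (level 5); other prey at levels: G 2 → level 6.

Trophic level 6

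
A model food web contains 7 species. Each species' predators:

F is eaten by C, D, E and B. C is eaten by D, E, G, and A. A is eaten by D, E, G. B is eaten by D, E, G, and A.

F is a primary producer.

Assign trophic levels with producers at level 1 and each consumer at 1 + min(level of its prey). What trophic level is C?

Trophic level 2

F is a producer → level 1.
C eats F → level 2.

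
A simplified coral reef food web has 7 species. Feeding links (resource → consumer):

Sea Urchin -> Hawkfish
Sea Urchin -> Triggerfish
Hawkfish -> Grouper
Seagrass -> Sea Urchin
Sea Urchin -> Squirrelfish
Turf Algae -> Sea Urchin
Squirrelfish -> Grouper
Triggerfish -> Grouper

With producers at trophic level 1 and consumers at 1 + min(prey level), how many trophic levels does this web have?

Producers (level 1): Turf Algae, Seagrass.
Following each consumer down to its lowest-level prey: Turf Algae → Sea Urchin → Hawkfish → Grouper (levels 1 through 4).
All prey of Grouper (Hawkfish 3, Squirrelfish 3, Triggerfish 3) are at level 3 or above, so Grouper is at level 1 + 3 = 4.
Every consumer has at least one prey at level 3 or below, so none exceeds level 4.

4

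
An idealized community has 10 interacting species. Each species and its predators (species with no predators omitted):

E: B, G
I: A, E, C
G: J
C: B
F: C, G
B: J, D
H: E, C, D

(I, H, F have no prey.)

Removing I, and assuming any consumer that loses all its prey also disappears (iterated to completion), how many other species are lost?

1

Remove I.
Round 1: A (all prey gone) → extinct.
No further losses. Total secondary extinctions: 1.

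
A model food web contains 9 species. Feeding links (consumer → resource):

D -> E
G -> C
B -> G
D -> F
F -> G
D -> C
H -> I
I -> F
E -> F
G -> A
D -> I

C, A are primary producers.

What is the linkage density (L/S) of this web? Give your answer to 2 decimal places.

L/S = 1.22

There are L = 11 links among S = 9 species.
L/S = 11/9 = 1.2222 ≈ 1.22.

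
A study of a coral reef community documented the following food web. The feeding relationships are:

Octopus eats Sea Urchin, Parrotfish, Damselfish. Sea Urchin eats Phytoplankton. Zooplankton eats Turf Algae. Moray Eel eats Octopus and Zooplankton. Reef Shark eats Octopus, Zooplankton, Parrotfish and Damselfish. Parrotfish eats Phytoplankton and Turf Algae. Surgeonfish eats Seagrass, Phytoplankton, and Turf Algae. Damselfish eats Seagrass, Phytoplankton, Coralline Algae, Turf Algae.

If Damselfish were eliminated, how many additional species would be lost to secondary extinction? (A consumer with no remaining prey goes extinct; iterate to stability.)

Remove Damselfish.
Every predator of it retains at least one other prey: Octopus still has Parrotfish, Sea Urchin; Reef Shark still has Parrotfish, Zooplankton, Octopus.
No consumer loses all prey, so no secondary extinctions occur.

0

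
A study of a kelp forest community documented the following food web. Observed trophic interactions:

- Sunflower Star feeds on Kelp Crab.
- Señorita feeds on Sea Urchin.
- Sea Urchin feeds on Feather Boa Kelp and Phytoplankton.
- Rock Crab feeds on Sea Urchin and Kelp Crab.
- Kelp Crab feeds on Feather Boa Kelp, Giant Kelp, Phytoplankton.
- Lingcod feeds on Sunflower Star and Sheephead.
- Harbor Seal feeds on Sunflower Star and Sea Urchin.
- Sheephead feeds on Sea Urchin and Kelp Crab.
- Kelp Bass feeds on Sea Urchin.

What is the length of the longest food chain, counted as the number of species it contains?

4 species

One longest chain: Phytoplankton → Kelp Crab → Sheephead → Lingcod.
It has 4 species and 3 links.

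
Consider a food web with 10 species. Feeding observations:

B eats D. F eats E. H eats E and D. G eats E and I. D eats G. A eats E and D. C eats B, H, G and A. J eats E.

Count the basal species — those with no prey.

Basal species (no prey listed): I, E.
Count: 2.

2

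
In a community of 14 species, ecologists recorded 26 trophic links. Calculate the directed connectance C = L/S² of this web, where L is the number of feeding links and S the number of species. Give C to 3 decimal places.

The web has S = 14 species and L = 26 feeding links.
C = L / S² = 26 / 196 = 0.1327 ≈ 0.133.

C = 0.133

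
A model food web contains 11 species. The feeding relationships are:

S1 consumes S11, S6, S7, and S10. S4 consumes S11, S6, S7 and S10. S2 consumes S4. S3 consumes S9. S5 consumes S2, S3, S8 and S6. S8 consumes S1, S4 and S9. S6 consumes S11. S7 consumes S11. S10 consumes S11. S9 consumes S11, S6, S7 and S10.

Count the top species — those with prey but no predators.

1

Top species (has prey, but nothing eats it): S5.
Count: 1.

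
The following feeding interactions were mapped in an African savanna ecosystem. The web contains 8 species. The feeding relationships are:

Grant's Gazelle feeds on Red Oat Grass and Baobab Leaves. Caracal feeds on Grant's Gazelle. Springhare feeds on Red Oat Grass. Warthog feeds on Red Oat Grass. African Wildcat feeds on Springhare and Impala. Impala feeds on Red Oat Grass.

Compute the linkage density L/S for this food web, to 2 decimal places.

There are L = 8 links among S = 8 species.
L/S = 8/8 = 1.0000 ≈ 1.00.

L/S = 1.00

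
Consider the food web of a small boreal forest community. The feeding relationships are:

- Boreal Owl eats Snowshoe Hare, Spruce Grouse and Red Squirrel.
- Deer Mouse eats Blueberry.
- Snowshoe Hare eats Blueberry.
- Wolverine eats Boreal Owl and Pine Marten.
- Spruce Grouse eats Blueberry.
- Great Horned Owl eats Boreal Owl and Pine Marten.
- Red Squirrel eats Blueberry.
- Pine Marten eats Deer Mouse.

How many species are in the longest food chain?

4 species

One longest chain: Blueberry → Red Squirrel → Boreal Owl → Wolverine.
It has 4 species and 3 links.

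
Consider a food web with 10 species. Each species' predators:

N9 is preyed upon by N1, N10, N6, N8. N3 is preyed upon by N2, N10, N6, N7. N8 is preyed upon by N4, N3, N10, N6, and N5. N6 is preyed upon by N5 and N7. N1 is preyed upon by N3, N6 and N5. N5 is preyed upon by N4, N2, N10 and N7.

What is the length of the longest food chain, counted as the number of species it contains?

One longest chain: N9 → N1 → N3 → N6 → N5 → N7.
It has 6 species and 5 links.

6 species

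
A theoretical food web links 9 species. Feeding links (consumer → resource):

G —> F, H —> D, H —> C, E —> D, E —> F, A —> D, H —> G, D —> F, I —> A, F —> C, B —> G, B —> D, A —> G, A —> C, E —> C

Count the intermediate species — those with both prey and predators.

4

Intermediate species (has both prey and predators): F, G, D, A.
Count: 4.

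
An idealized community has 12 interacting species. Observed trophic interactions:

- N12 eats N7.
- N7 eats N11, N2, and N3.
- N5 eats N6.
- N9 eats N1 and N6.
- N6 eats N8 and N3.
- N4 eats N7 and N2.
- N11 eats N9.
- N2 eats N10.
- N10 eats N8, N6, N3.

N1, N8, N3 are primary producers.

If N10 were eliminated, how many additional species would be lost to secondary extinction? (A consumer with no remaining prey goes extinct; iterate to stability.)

Remove N10.
Round 1: N2 (all prey gone) → extinct.
No further losses. Total secondary extinctions: 1.

1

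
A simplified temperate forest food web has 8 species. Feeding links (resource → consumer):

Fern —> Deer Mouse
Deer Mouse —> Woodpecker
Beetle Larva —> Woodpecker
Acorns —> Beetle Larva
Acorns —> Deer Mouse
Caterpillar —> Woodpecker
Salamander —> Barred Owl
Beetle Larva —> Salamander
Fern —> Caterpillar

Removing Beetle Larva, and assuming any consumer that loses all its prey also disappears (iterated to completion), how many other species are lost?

Remove Beetle Larva.
Round 1: Salamander (all prey gone) → extinct.
Round 2: Barred Owl (all prey gone) → extinct.
No further losses. Total secondary extinctions: 2.

2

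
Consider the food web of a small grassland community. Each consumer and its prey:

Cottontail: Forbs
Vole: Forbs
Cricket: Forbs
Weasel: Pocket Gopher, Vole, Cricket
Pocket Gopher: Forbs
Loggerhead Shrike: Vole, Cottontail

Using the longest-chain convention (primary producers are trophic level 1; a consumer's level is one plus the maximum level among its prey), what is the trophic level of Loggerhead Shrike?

Forbs is a producer → level 1.
Vole eats Forbs → level 2.
Loggerhead Shrike eats Vole (level 2); other prey at levels: Cottontail 2 → level 3.

Trophic level 3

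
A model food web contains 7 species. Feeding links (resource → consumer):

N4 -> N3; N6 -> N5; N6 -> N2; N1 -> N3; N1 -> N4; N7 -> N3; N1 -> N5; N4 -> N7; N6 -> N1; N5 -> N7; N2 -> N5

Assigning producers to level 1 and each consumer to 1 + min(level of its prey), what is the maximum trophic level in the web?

3

Producers (level 1): N6.
Following each consumer down to its lowest-level prey: N6 → N1 → N3 (levels 1 through 3).
All prey of N3 (N1 2, N4 3, N7 3) are at level 2 or above, so N3 is at level 1 + 2 = 3.
Every consumer has at least one prey at level 2 or below, so none exceeds level 3.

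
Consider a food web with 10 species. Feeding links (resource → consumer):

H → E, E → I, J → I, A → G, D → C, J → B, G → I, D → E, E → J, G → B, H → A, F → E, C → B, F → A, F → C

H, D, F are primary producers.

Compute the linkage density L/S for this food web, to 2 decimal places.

There are L = 15 links among S = 10 species.
L/S = 15/10 = 1.5000 ≈ 1.50.

L/S = 1.50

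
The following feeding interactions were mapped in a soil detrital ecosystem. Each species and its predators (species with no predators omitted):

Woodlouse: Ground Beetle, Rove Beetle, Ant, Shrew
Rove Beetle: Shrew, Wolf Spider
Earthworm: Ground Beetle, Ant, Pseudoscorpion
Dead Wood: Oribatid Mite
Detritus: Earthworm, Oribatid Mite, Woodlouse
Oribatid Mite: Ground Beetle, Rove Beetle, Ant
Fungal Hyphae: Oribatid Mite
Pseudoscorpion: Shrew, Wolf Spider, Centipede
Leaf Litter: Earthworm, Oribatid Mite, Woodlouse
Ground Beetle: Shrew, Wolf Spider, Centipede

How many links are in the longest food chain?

One longest chain: Dead Wood → Oribatid Mite → Rove Beetle → Shrew.
It has 4 species and 3 links.

3 links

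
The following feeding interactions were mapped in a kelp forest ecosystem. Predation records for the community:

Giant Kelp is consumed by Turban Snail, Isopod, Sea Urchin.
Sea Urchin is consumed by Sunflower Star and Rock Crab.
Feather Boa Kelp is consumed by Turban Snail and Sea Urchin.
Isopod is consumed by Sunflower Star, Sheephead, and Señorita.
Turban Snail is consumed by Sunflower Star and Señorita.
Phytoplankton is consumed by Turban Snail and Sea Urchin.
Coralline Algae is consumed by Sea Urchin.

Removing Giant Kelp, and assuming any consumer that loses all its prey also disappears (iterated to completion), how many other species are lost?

Remove Giant Kelp.
Round 1: Isopod (all prey gone) → extinct.
Round 2: Sheephead (all prey gone) → extinct.
No further losses. Total secondary extinctions: 2.

2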